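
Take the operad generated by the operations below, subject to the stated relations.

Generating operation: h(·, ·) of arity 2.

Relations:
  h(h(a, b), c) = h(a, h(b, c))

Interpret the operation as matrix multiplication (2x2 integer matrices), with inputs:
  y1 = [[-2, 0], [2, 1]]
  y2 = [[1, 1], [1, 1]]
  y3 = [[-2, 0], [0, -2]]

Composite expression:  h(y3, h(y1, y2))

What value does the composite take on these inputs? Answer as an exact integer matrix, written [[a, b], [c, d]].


[[4, 4], [-6, -6]]

h(y1, y2) = [[-2, -2], [3, 3]]
h(y3, h(y1, y2)) = [[4, 4], [-6, -6]]


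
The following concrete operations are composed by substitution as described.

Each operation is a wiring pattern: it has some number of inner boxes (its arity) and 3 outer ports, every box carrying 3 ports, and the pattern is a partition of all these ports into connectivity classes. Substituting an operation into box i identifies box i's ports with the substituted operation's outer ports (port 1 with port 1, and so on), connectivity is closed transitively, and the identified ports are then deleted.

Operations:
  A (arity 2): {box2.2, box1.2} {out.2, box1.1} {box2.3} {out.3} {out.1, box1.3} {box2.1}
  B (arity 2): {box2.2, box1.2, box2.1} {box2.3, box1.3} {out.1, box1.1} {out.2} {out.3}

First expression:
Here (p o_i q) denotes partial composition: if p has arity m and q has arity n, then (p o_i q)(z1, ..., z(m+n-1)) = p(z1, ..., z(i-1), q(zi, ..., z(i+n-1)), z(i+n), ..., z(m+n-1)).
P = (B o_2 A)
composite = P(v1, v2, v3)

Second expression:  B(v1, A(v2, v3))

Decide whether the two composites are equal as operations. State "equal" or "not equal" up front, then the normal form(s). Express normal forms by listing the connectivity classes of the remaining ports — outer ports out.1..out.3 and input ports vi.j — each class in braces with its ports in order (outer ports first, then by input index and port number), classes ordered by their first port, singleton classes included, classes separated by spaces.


The first expression, normalized: {out.1, v1.1} {out.2} {out.3} {v1.2, v2.1, v2.3} {v1.3} {v2.2, v3.2} {v3.1} {v3.3}
The second expression, normalized: {out.1, v1.1} {out.2} {out.3} {v1.2, v2.1, v2.3} {v1.3} {v2.2, v3.2} {v3.1} {v3.3}
The normal forms match — equal.

equal; both compose to {out.1, v1.1} {out.2} {out.3} {v1.2, v2.1, v2.3} {v1.3} {v2.2, v3.2} {v3.1} {v3.3}


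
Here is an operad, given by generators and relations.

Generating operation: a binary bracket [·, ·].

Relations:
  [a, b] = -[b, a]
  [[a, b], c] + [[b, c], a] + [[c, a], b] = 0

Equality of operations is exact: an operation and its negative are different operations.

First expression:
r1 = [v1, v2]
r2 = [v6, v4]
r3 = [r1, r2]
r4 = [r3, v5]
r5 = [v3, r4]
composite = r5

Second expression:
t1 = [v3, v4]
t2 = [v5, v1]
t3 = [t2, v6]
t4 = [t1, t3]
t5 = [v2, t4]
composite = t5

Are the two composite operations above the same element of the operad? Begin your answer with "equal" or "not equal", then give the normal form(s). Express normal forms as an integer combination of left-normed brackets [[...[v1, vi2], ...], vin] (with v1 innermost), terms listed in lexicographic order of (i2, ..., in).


not equal; first: [[[[[v1, v2], v4], v6], v5], v3] - [[[[[v1, v2], v6], v4], v5], v3]; second: -[[[[[v1, v5], v6], v3], v4], v2] + [[[[[v1, v5], v6], v4], v3], v2]

The first composite normalizes to [[[[[v1, v2], v4], v6], v5], v3] - [[[[[v1, v2], v6], v4], v5], v3]
The second composite normalizes to -[[[[[v1, v5], v6], v3], v4], v2] + [[[[[v1, v5], v6], v4], v3], v2]
Distinct normal forms: not equal.


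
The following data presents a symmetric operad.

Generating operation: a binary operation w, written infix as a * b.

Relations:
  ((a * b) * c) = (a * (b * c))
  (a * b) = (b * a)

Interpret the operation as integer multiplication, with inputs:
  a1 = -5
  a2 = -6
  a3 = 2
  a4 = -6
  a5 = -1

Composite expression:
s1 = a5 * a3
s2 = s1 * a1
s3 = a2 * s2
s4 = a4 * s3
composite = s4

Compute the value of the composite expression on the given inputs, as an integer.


360


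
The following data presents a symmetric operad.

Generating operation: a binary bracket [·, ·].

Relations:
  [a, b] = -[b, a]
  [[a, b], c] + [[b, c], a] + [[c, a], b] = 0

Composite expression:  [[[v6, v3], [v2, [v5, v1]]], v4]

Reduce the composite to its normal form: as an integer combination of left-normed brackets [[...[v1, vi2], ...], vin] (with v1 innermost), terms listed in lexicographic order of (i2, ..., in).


[[[[[v1, v5], v2], v3], v6], v4] - [[[[[v1, v5], v2], v6], v3], v4]

In the tensor algebra, words opening v1 carry the v1-anchored form.
Composite bracket: [[[v6, v3], [v2, [v5, v1]]], v4]
Expanding via [a, b] = ab - ba: 32 signed words (2^5 = 32).
Words beginning with v1 determine it all:
  from v1v5v2v3v6v4, sign +1: term +[[[[[v1, v5], v2], v3], v6], v4]
  from v1v5v2v6v3v4, sign -1: term -[[[[[v1, v5], v2], v6], v3], v4]


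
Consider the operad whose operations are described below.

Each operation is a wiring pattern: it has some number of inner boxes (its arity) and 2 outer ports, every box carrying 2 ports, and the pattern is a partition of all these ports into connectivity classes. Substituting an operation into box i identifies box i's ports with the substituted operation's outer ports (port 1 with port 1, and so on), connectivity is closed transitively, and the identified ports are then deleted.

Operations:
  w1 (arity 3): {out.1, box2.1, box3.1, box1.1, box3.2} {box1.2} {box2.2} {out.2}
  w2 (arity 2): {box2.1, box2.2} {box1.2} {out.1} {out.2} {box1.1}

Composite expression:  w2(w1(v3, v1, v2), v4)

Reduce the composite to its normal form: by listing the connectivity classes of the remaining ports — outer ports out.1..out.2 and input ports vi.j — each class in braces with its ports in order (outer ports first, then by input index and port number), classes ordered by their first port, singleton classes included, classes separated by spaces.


{out.1} {out.2} {v1.1, v2.1, v2.2, v3.1} {v1.2} {v3.2} {v4.1, v4.2}

Two ports join when wires chain via w2-identified ports.
stage w1: inputs (v3, v1, v2), connectivity {out.1, v1.1, v2.1, v2.2, v3.1} {out.2} {v1.2} {v3.2}, out.j its boundary
stage w2: inputs (v3, v1, v2, v4), connectivity {out.1} {out.2} {v1.1, v2.1, v2.2, v3.1} {v1.2} {v3.2} {v4.1, v4.2}, out.j its boundary


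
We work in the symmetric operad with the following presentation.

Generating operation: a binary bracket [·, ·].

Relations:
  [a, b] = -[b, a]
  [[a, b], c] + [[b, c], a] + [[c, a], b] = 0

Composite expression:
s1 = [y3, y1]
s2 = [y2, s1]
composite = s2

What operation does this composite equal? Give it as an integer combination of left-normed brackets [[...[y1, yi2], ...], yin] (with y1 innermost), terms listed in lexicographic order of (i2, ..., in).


[[y1, y3], y2]

Left-normed coefficients sit on the y1-initial expansion words.
Composite bracket: [y2, [y3, y1]]
Full expansion: 4 signed words from ab - ba (2^2 = 4).
Coefficients come from the y1-initial words:
  the word y1y3y2 carries sign +1 and contributes +[[y1, y3], y2]


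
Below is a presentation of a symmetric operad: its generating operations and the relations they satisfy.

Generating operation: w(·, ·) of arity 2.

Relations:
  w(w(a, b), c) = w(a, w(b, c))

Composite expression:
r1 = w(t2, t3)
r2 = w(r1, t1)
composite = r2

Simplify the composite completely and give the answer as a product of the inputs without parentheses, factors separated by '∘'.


t2 ∘ t3 ∘ t1

The w-tree's shape is irrelevant; the t-reading-order decides.
w(t2, t3) spells out as t2 ∘ t3
w(w(t2, t3), t1) spells out as t2 ∘ t3 ∘ t1


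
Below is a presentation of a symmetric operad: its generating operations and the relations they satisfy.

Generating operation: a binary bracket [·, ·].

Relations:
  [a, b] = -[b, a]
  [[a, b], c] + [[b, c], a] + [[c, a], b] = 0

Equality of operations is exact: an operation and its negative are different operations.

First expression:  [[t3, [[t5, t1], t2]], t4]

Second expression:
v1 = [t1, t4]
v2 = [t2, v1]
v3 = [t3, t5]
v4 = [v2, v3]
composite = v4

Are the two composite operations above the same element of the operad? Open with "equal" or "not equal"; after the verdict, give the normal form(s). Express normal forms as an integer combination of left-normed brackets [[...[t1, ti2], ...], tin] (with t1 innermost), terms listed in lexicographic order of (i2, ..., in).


The first composite normalizes to [[[[t1, t5], t2], t3], t4]
The second composite normalizes to -[[[[t1, t4], t2], t3], t5] + [[[[t1, t4], t2], t5], t3]
Distinct normal forms: not equal.

not equal — first [[[[t1, t5], t2], t3], t4], second -[[[[t1, t4], t2], t3], t5] + [[[[t1, t4], t2], t5], t3]


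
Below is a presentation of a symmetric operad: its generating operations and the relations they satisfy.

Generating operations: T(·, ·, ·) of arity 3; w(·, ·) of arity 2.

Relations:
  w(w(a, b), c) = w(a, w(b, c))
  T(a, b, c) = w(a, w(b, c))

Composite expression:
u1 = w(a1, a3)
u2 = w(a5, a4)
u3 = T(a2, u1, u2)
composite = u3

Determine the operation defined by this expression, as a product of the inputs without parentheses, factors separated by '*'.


a2 * a1 * a3 * a5 * a4

Every regrouping of T is equal, so read the a-inputs in written order.
w(a1, a3) reduces to a1 * a3
w(a5, a4) reduces to a5 * a4
T(a2, w(a1, a3), w(a5, a4)) reduces to a2 * a1 * a3 * a5 * a4


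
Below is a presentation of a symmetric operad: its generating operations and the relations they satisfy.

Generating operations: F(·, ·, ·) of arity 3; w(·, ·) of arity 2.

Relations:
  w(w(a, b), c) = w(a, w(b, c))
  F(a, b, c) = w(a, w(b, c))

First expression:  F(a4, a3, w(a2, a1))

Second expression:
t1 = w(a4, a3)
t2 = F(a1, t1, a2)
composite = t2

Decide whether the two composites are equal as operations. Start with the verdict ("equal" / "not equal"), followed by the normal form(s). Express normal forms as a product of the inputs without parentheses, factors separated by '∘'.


not equal; the first gives a4 ∘ a3 ∘ a2 ∘ a1 and the second a1 ∘ a4 ∘ a3 ∘ a2

Reducing the first expression gives a4 ∘ a3 ∘ a2 ∘ a1
Reducing the second expression gives a1 ∘ a4 ∘ a3 ∘ a2
No match — not equal.


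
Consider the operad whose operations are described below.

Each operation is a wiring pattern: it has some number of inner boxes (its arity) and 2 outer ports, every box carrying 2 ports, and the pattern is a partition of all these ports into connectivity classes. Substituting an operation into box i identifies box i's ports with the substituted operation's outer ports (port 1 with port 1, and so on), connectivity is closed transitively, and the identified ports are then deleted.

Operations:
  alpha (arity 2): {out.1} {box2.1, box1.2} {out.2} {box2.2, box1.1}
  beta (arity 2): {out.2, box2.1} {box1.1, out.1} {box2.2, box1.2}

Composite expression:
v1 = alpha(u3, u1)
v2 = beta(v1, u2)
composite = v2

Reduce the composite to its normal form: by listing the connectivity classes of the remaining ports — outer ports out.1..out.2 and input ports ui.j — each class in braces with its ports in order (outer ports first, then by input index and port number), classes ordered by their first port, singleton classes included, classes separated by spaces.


Connectivity passes through glued beta-boundaries; trace each wire chain.
the subtree at alpha composes to {out.1} {out.2} {u1.1, u3.2} {u1.2, u3.1} on (u3, u1); out.j = own outer ports
the subtree at beta composes to {out.1} {out.2, u2.1} {u1.1, u3.2} {u1.2, u3.1} {u2.2} on (u3, u1, u2); out.j = own outer ports

{out.1} {out.2, u2.1} {u1.1, u3.2} {u1.2, u3.1} {u2.2}


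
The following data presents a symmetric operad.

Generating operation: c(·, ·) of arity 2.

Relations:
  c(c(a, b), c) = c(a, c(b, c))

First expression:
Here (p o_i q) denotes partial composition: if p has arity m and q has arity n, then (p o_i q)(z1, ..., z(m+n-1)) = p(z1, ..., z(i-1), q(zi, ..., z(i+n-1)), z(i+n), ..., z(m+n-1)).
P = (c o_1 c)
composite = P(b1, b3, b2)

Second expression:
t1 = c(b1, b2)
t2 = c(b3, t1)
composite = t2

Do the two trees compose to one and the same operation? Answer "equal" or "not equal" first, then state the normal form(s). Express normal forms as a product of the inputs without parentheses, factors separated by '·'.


Normal form of the first expression: b1 · b3 · b2
Normal form of the second expression: b3 · b1 · b2
The forms do not match — not equal.

not equal — first b1 · b3 · b2, second b3 · b1 · b2


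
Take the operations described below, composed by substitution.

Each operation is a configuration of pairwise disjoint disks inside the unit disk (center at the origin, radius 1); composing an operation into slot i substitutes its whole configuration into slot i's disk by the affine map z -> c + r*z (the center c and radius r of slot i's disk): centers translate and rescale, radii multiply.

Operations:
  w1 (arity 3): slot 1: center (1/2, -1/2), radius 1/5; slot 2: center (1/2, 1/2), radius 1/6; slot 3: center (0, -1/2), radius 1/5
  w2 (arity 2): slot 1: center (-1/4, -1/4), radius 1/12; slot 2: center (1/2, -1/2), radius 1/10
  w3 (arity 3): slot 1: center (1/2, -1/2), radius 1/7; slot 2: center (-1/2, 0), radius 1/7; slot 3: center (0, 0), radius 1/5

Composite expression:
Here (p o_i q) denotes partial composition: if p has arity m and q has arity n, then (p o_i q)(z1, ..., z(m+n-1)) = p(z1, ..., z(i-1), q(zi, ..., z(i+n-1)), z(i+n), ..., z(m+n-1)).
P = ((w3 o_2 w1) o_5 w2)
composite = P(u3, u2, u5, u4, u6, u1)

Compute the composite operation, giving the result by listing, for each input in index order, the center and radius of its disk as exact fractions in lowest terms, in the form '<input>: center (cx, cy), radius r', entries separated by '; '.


u1: center (1/10, -1/10), radius 1/50; u2: center (-3/7, -1/14), radius 1/35; u3: center (1/2, -1/2), radius 1/7; u4: center (-1/2, -1/14), radius 1/35; u5: center (-3/7, 1/14), radius 1/42; u6: center (-1/20, -1/20), radius 1/60

Nesting under w3 composes maps z -> c + r*z down each u-path.
input u3: applying the 1 nested substitution gives center (1/2, -1/2), radius 1/7
input u2: applying the 2 nested substitutions gives center (-3/7, -1/14), radius 1/35
input u5: applying the 2 nested substitutions gives center (-3/7, 1/14), radius 1/42
input u4: applying the 2 nested substitutions gives center (-1/2, -1/14), radius 1/35
input u6: applying the 2 nested substitutions gives center (-1/20, -1/20), radius 1/60
input u1: applying the 2 nested substitutions gives center (1/10, -1/10), radius 1/50


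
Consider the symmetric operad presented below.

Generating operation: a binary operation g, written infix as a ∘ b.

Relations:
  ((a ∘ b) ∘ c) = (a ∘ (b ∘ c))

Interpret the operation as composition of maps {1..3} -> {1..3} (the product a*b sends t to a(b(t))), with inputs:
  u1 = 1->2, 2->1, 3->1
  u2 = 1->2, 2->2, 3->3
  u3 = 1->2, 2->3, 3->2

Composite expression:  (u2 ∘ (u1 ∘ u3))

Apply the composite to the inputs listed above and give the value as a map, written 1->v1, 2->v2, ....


1->2, 2->2, 3->2


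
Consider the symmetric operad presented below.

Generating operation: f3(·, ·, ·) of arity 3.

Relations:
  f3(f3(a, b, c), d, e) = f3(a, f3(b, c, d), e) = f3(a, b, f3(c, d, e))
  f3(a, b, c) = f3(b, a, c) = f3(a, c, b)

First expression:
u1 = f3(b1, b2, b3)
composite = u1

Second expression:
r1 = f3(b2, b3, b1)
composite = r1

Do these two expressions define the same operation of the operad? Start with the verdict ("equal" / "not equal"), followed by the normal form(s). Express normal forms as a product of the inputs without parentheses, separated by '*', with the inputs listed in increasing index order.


equal — both sides give b1 * b2 * b3

In normal form, the first expression is b1 * b2 * b3
In normal form, the second expression is b1 * b2 * b3
Both agree, so they are equal.


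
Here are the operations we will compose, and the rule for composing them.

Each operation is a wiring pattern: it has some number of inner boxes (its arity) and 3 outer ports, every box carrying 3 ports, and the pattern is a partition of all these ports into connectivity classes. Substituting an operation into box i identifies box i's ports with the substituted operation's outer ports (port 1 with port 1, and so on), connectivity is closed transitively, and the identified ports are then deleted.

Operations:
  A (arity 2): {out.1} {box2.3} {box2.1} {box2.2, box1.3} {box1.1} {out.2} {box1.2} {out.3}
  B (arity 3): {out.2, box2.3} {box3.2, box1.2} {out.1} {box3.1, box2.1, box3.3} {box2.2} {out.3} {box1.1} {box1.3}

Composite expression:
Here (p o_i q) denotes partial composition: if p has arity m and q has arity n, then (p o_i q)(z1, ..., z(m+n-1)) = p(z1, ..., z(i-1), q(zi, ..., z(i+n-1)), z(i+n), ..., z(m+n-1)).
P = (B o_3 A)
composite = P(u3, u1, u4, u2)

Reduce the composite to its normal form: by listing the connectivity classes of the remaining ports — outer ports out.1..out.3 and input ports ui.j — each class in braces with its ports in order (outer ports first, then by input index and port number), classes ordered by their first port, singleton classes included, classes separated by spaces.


Substituting into B glues patterns; closure does the rest.
composing A on (u4, u2), with out.j its own outer ports: {out.1} {out.2} {out.3} {u2.1} {u2.2, u4.3} {u2.3} {u4.1} {u4.2}
composing B on (u3, u1, u4, u2), with out.j its own outer ports: {out.1} {out.2, u1.3} {out.3} {u1.1} {u1.2} {u2.1} {u2.2, u4.3} {u2.3} {u3.1} {u3.2} {u3.3} {u4.1} {u4.2}

{out.1} {out.2, u1.3} {out.3} {u1.1} {u1.2} {u2.1} {u2.2, u4.3} {u2.3} {u3.1} {u3.2} {u3.3} {u4.1} {u4.2}


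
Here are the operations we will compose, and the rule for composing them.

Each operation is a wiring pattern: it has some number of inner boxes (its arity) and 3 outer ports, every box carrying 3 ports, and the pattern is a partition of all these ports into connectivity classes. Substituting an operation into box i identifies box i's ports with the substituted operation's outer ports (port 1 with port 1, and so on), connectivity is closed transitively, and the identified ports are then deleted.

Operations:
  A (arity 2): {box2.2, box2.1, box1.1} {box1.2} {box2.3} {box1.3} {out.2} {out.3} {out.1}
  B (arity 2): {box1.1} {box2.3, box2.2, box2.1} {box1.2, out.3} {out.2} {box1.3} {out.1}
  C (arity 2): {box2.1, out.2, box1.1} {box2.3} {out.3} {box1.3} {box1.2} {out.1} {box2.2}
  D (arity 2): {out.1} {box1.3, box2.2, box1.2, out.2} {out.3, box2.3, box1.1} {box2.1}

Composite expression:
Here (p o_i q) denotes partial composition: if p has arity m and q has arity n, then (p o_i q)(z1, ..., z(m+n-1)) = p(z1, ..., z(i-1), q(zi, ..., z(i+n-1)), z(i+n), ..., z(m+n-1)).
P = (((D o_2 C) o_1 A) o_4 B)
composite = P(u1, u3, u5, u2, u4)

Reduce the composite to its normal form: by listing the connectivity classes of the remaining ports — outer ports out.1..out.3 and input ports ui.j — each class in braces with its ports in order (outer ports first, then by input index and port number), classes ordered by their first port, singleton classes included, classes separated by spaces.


Connectivity passes through glued D-boundaries; trace each wire chain.
through A, on inputs (u1, u3): {out.1} {out.2} {out.3} {u1.1, u3.1, u3.2} {u1.2} {u1.3} {u3.3} (out.j = stage outer ports)
through B, on inputs (u2, u4): {out.1} {out.2} {out.3, u2.2} {u2.1} {u2.3} {u4.1, u4.2, u4.3} (out.j = stage outer ports)
through C, on inputs (u5, u2, u4): {out.1} {out.2, u5.1} {out.3} {u2.1} {u2.2} {u2.3} {u4.1, u4.2, u4.3} {u5.2} {u5.3} (out.j = stage outer ports)
through D, on inputs (u1, u3, u5, u2, u4): {out.1} {out.2, u5.1} {out.3} {u1.1, u3.1, u3.2} {u1.2} {u1.3} {u2.1} {u2.2} {u2.3} {u3.3} {u4.1, u4.2, u4.3} {u5.2} {u5.3} (out.j = stage outer ports)

{out.1} {out.2, u5.1} {out.3} {u1.1, u3.1, u3.2} {u1.2} {u1.3} {u2.1} {u2.2} {u2.3} {u3.3} {u4.1, u4.2, u4.3} {u5.2} {u5.3}


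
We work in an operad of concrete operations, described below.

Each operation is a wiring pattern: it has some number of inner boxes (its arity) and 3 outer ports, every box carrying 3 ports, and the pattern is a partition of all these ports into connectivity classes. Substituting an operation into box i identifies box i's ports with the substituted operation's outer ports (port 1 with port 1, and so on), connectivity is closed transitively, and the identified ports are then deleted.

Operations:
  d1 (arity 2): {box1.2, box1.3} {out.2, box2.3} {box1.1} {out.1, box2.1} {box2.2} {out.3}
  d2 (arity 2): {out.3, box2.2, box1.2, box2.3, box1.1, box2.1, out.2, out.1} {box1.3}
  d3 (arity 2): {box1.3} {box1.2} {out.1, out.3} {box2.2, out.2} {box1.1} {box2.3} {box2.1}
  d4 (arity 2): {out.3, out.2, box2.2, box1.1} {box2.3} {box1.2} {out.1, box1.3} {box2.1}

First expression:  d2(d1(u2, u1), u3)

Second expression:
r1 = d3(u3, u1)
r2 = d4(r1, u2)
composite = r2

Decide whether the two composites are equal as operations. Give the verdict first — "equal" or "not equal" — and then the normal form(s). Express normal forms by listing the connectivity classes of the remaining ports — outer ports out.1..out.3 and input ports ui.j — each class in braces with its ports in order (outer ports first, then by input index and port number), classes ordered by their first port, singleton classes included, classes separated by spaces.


not equal; first: {out.1, out.2, out.3, u1.1, u1.3, u3.1, u3.2, u3.3} {u1.2} {u2.1} {u2.2, u2.3}; second: {out.1, out.2, out.3, u2.2} {u1.1} {u1.2} {u1.3} {u2.1} {u2.3} {u3.1} {u3.2} {u3.3}

The first expression reduces to {out.1, out.2, out.3, u1.1, u1.3, u3.1, u3.2, u3.3} {u1.2} {u2.1} {u2.2, u2.3}
The second expression reduces to {out.1, out.2, out.3, u2.2} {u1.1} {u1.2} {u1.3} {u2.1} {u2.3} {u3.1} {u3.2} {u3.3}
Different reductions; not equal.


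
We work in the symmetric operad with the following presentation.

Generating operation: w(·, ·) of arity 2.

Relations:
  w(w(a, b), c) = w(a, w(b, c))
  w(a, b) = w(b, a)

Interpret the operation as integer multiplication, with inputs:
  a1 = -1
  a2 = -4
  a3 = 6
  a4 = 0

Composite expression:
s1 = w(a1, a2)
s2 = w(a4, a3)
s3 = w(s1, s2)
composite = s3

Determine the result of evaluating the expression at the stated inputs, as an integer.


0

w(a1, a2) = 4
w(a4, a3) = 0
w(w(a1, a2), w(a4, a3)) = 0


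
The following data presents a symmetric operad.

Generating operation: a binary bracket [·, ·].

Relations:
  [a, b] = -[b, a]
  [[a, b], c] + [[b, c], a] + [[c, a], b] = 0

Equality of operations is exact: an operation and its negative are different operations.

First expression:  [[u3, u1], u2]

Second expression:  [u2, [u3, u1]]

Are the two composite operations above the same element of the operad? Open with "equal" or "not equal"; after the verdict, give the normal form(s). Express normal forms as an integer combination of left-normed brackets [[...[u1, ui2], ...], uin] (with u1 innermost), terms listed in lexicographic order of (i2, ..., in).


not equal — first -[[u1, u3], u2], second [[u1, u3], u2]

The first expression reduces to -[[u1, u3], u2]
The second expression reduces to [[u1, u3], u2]
They disagree, so not equal.


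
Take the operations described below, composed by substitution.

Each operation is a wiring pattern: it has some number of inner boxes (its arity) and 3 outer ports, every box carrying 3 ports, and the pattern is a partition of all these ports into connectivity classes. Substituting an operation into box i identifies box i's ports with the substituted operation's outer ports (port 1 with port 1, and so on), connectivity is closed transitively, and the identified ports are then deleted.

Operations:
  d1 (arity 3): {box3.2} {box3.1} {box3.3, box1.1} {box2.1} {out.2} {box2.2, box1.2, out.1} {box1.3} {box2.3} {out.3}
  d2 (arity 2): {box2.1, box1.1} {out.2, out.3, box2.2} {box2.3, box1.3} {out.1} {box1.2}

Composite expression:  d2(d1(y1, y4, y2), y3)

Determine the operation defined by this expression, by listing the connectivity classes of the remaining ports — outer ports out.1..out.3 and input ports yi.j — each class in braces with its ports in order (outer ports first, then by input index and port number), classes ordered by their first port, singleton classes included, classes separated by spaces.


{out.1} {out.2, out.3, y3.2} {y1.1, y2.3} {y1.2, y3.1, y4.2} {y1.3} {y2.1} {y2.2} {y3.3} {y4.1} {y4.3}

After gluing at d2, chains via deleted ports link the y-ports.
composing d1 on (y1, y4, y2), with out.j its own outer ports: {out.1, y1.2, y4.2} {out.2} {out.3} {y1.1, y2.3} {y1.3} {y2.1} {y2.2} {y4.1} {y4.3}
composing d2 on (y1, y4, y2, y3), with out.j its own outer ports: {out.1} {out.2, out.3, y3.2} {y1.1, y2.3} {y1.2, y3.1, y4.2} {y1.3} {y2.1} {y2.2} {y3.3} {y4.1} {y4.3}


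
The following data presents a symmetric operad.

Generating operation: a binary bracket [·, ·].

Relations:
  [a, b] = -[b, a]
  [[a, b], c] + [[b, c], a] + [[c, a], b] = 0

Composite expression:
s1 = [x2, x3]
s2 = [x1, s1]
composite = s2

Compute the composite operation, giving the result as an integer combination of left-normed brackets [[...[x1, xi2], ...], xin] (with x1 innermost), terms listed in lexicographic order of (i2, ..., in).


[[x1, x2], x3] - [[x1, x3], x2]

Expand each bracket as ab - ba; the x1-initial words give the coefficients.
Composite bracket: [x1, [x2, x3]]
The bracket unfolds into 4 signed words via [a, b] = ab - ba (2^2 = 4).
Words beginning with x1 determine it all:
  x1x2x3 (sign +1) contributes +[[x1, x2], x3]
  x1x3x2 (sign -1) contributes -[[x1, x3], x2]


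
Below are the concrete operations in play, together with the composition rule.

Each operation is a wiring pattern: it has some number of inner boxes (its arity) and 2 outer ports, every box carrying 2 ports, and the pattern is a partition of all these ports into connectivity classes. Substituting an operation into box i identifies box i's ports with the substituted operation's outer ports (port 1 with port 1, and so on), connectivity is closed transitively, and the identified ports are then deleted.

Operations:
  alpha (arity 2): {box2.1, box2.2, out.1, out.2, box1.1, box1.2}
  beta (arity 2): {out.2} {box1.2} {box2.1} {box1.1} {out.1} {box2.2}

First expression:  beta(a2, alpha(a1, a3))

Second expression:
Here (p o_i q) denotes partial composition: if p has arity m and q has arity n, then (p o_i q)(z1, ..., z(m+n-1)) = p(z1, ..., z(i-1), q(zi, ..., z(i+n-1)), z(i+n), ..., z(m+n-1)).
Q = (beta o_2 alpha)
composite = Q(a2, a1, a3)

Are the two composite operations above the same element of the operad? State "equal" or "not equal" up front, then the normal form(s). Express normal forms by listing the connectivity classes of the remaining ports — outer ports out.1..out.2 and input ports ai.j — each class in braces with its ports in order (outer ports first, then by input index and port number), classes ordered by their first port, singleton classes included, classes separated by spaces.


In normal form, the first expression is {out.1} {out.2} {a1.1, a1.2, a3.1, a3.2} {a2.1} {a2.2}
In normal form, the second expression is {out.1} {out.2} {a1.1, a1.2, a3.1, a3.2} {a2.1} {a2.2}
One common form — equal.

equal: each reduces to {out.1} {out.2} {a1.1, a1.2, a3.1, a3.2} {a2.1} {a2.2}


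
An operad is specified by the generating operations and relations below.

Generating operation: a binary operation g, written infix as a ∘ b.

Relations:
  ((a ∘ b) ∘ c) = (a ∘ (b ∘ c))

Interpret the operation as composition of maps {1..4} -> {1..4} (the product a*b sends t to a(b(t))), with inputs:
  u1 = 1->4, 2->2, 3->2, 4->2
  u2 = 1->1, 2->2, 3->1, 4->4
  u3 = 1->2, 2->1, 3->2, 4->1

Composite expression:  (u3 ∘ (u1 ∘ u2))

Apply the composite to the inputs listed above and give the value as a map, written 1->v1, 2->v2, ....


1->1, 2->1, 3->1, 4->1

(u1 ∘ u2) = 1->4, 2->2, 3->4, 4->2
(u3 ∘ (u1 ∘ u2)) = 1->1, 2->1, 3->1, 4->1


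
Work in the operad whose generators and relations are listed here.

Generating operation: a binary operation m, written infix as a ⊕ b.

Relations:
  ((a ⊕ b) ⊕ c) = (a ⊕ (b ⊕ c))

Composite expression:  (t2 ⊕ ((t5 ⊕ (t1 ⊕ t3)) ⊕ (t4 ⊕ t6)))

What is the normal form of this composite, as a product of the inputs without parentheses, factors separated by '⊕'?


Every regrouping of m is equal, so read the t-inputs in written order.
(t1 ⊕ t3) collapses to t1 ⊕ t3
(t5 ⊕ (t1 ⊕ t3)) collapses to t5 ⊕ t1 ⊕ t3
(t4 ⊕ t6) collapses to t4 ⊕ t6
((t5 ⊕ (t1 ⊕ t3)) ⊕ (t4 ⊕ t6)) collapses to t5 ⊕ t1 ⊕ t3 ⊕ t4 ⊕ t6
(t2 ⊕ ((t5 ⊕ (t1 ⊕ t3)) ⊕ (t4 ⊕ t6))) collapses to t2 ⊕ t5 ⊕ t1 ⊕ t3 ⊕ t4 ⊕ t6

t2 ⊕ t5 ⊕ t1 ⊕ t3 ⊕ t4 ⊕ t6


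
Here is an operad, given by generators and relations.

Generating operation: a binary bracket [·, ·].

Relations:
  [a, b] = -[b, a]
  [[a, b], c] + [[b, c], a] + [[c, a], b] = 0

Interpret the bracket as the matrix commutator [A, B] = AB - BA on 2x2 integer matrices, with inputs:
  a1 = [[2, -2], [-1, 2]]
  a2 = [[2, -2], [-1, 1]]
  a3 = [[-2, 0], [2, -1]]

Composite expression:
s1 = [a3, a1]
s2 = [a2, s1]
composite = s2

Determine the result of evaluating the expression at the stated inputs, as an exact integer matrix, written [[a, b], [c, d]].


[[4, 18], [-7, -4]]

[a3, a1] = [[4, 2], [-1, -4]]
[a2, [a3, a1]] = [[4, 18], [-7, -4]]


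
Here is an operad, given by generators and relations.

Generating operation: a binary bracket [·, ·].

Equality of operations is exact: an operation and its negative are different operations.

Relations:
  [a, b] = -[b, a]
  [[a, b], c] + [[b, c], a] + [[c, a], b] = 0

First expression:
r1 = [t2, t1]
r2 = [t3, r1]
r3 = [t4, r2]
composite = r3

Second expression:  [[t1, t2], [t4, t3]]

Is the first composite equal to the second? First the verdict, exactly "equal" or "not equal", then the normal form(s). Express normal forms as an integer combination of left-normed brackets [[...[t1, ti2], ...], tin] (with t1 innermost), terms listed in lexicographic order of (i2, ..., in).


not equal; the first gives -[[[t1, t2], t3], t4] and the second -[[[t1, t2], t3], t4] + [[[t1, t2], t4], t3]

The first expression, normalized: -[[[t1, t2], t3], t4]
The second expression, normalized: -[[[t1, t2], t3], t4] + [[[t1, t2], t4], t3]
Distinct normal forms: not equal.


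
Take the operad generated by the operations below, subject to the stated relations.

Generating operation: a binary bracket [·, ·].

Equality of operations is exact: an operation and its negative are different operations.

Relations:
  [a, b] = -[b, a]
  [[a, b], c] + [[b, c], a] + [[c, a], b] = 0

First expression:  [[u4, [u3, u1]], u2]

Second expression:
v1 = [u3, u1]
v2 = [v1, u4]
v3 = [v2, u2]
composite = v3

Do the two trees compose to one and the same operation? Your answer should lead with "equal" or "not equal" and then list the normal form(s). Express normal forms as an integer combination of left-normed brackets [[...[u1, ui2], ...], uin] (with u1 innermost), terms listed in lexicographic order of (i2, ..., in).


The first expression reduces to [[[u1, u3], u4], u2]
The second expression reduces to -[[[u1, u3], u4], u2]
The normal forms differ: not equal.

not equal: they reduce to [[[u1, u3], u4], u2] and -[[[u1, u3], u4], u2]


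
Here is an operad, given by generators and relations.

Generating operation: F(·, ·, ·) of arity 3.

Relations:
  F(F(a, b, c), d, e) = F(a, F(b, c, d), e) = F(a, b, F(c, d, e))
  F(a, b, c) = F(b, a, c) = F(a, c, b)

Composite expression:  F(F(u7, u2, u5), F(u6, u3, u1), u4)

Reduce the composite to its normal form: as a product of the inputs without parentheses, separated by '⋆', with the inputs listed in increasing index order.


Key point: F commutes, so take the u-inputs in any fixed order.
F(u7, u2, u5) spells out as u7 ⋆ u2 ⋆ u5
F(u6, u3, u1) spells out as u6 ⋆ u3 ⋆ u1
F(F(u7, u2, u5), F(u6, u3, u1), u4) spells out as u7 ⋆ u2 ⋆ u5 ⋆ u6 ⋆ u3 ⋆ u1 ⋆ u4
putting the inputs in ascending order: u1 ⋆ u2 ⋆ u3 ⋆ u4 ⋆ u5 ⋆ u6 ⋆ u7

u1 ⋆ u2 ⋆ u3 ⋆ u4 ⋆ u5 ⋆ u6 ⋆ u7


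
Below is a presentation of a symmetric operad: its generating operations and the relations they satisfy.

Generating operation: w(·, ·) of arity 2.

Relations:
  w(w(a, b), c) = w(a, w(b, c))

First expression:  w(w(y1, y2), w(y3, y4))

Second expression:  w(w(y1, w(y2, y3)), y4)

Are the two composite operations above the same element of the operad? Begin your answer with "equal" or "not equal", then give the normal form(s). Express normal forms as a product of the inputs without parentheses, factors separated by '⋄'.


equal — both sides give y1 ⋄ y2 ⋄ y3 ⋄ y4

Reducing the first expression gives y1 ⋄ y2 ⋄ y3 ⋄ y4
Reducing the second expression gives y1 ⋄ y2 ⋄ y3 ⋄ y4
The forms coincide; equal.


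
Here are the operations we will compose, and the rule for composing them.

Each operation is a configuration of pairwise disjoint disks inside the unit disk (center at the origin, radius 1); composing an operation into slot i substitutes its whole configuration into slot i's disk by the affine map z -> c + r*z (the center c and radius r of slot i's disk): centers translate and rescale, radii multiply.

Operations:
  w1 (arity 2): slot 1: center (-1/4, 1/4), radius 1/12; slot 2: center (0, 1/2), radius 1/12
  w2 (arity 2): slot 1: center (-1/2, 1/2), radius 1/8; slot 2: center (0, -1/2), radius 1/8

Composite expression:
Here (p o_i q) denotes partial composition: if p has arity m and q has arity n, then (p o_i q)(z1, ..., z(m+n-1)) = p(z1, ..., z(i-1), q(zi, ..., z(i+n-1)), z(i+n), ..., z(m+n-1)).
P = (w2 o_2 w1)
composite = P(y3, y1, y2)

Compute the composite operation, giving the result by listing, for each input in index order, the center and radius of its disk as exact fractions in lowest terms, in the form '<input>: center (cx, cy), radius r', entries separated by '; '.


Each y-disk chains the slot maps above it in w2; radii multiply.
y3: after 1 affine step, its disk has center (-1/2, 1/2), radius 1/8
y1: after 2 affine steps, its disk has center (-1/32, -15/32), radius 1/96
y2: after 2 affine steps, its disk has center (0, -7/16), radius 1/96

y1: center (-1/32, -15/32), radius 1/96; y2: center (0, -7/16), radius 1/96; y3: center (-1/2, 1/2), radius 1/8


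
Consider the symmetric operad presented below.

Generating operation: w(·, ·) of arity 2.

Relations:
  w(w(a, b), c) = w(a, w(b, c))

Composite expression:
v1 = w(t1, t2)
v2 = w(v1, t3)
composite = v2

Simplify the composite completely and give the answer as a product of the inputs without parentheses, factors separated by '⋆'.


t1 ⋆ t2 ⋆ t3

Every regrouping of w is equal, so read the t-inputs in written order.
w(t1, t2) reduces to t1 ⋆ t2
w(w(t1, t2), t3) reduces to t1 ⋆ t2 ⋆ t3


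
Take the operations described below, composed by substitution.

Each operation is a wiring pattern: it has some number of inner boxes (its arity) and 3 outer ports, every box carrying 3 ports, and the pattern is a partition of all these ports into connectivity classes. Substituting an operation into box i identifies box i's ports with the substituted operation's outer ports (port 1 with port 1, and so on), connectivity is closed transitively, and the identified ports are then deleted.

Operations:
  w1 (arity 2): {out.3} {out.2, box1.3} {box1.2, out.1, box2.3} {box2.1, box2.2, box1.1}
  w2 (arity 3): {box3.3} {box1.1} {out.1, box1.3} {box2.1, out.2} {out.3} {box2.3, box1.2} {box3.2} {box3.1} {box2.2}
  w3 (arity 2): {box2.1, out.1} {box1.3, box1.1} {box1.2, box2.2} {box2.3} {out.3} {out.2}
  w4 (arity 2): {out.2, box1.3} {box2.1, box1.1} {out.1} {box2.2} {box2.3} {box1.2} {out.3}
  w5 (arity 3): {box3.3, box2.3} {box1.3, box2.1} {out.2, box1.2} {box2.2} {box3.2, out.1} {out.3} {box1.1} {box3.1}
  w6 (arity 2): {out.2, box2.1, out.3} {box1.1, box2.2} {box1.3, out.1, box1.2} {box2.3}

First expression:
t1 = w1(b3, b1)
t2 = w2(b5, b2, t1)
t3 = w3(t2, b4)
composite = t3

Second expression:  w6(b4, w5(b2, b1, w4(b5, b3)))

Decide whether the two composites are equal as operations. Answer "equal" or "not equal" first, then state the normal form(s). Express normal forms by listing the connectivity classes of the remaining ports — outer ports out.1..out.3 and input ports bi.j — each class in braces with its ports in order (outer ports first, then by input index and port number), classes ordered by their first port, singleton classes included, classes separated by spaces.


not equal; the first gives {out.1, b4.1} {out.2} {out.3} {b1.1, b1.2, b3.1} {b1.3, b3.2} {b2.1, b4.2} {b2.2} {b2.3, b5.2} {b3.3} {b4.3} {b5.1} {b5.3} and the second {out.1, b4.2, b4.3} {out.2, out.3, b5.3} {b1.1, b2.3} {b1.2} {b1.3} {b2.1} {b2.2, b4.1} {b3.1, b5.1} {b3.2} {b3.3} {b5.2}


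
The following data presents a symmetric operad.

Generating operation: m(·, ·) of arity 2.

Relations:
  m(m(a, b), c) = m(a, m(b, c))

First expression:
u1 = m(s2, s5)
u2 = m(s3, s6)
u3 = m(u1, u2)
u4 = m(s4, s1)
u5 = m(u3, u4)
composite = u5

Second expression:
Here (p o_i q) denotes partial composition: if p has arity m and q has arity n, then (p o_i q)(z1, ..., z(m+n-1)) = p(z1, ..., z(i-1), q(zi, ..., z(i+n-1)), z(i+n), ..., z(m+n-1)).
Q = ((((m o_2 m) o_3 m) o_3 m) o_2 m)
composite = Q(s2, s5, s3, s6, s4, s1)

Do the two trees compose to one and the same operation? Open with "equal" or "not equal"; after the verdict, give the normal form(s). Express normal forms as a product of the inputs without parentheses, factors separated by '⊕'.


equal — both sides give s2 ⊕ s5 ⊕ s3 ⊕ s6 ⊕ s4 ⊕ s1

In normal form, the first expression is s2 ⊕ s5 ⊕ s3 ⊕ s6 ⊕ s4 ⊕ s1
In normal form, the second expression is s2 ⊕ s5 ⊕ s3 ⊕ s6 ⊕ s4 ⊕ s1
The forms coincide; equal.


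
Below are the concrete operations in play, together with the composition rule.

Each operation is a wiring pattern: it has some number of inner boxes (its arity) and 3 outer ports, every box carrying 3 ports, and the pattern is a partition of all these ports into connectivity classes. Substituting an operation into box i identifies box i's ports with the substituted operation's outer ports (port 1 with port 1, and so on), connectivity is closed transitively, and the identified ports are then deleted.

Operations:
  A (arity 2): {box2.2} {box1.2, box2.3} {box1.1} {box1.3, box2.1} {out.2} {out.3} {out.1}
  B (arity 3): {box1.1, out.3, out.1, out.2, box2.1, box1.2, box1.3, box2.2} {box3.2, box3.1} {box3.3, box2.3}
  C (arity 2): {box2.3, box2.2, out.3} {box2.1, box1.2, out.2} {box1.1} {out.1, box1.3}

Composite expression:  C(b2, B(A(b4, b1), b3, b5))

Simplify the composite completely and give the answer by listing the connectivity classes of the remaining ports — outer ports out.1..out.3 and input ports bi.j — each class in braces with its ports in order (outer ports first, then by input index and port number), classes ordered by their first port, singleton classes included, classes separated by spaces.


Substituting into C glues patterns; closure does the rest.
through A, on inputs (b4, b1): {out.1} {out.2} {out.3} {b1.1, b4.3} {b1.2} {b1.3, b4.2} {b4.1} (out.j = stage outer ports)
through B, on inputs (b4, b1, b3, b5): {out.1, out.2, out.3, b3.1, b3.2} {b1.1, b4.3} {b1.2} {b1.3, b4.2} {b3.3, b5.3} {b4.1} {b5.1, b5.2} (out.j = stage outer ports)
through C, on inputs (b2, b4, b1, b3, b5): {out.1, b2.3} {out.2, out.3, b2.2, b3.1, b3.2} {b1.1, b4.3} {b1.2} {b1.3, b4.2} {b2.1} {b3.3, b5.3} {b4.1} {b5.1, b5.2} (out.j = stage outer ports)

{out.1, b2.3} {out.2, out.3, b2.2, b3.1, b3.2} {b1.1, b4.3} {b1.2} {b1.3, b4.2} {b2.1} {b3.3, b5.3} {b4.1} {b5.1, b5.2}


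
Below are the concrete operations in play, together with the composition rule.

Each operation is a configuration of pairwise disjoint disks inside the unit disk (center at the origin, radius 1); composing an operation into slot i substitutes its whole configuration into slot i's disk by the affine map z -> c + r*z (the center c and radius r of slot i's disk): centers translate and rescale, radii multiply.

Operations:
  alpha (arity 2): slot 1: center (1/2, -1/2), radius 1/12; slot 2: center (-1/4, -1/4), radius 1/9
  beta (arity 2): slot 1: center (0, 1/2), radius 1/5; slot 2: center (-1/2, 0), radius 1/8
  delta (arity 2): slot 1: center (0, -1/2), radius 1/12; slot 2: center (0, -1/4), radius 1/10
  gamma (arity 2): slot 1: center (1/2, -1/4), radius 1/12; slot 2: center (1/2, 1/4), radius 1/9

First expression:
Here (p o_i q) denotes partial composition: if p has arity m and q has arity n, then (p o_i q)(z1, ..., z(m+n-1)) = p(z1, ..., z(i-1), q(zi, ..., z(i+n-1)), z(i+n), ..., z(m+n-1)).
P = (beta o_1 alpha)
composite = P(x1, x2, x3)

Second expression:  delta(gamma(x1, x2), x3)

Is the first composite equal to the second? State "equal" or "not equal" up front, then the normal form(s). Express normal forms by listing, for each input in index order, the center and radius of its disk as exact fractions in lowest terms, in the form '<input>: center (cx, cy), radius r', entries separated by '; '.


not equal; first: x1: center (1/10, 2/5), radius 1/60; x2: center (-1/20, 9/20), radius 1/45; x3: center (-1/2, 0), radius 1/8; second: x1: center (1/24, -25/48), radius 1/144; x2: center (1/24, -23/48), radius 1/108; x3: center (0, -1/4), radius 1/10

The first expression reduces to x1: center (1/10, 2/5), radius 1/60; x2: center (-1/20, 9/20), radius 1/45; x3: center (-1/2, 0), radius 1/8
The second expression reduces to x1: center (1/24, -25/48), radius 1/144; x2: center (1/24, -23/48), radius 1/108; x3: center (0, -1/4), radius 1/10
The normal forms differ: not equal.
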